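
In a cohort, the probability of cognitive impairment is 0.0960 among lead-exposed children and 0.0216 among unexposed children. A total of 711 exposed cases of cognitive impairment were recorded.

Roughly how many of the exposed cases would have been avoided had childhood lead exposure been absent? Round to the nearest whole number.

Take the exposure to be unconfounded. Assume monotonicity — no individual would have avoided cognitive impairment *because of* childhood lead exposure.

about 551 cases

Let p₁ = 0.096, p₀ = 0.0216.
PN = (p₁ − p₀)/p₁ = (0.096 − 0.0216) / 0.096 ≈ 0.77500.
Attributable cases ≈ PN × (exposed cases) = 0.77500 × 711 ≈ 551.02.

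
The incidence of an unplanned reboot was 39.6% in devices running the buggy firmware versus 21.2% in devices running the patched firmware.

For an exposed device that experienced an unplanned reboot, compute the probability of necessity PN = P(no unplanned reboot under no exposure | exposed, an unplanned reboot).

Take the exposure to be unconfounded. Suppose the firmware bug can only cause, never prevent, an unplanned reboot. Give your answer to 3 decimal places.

PN ≈ 0.465

p₁ = 0.396, p₀ = 0.212.
Under exogeneity and monotonicity, PN = (p₁ − p₀) / p₁.
PN = (0.396 − 0.212) / 0.396 = 0.184 / 0.396 ≈ 0.4646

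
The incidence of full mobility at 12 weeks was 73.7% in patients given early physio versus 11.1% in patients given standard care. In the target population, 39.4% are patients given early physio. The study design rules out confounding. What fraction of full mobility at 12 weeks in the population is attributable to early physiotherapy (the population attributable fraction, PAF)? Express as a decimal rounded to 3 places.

PAF ≈ 0.690

p₁ = 0.737, p₀ = 0.111.
Overall risk P(Y=1) = π·p₁ + (1−π)·p₀ = 0.394×0.737 + 0.606×0.111 = 0.35764.
Under exogeneity, PAF = [P(Y=1) − p₀] / P(Y=1).
PAF = (0.35764 − 0.111) / 0.35764 ≈ 0.6896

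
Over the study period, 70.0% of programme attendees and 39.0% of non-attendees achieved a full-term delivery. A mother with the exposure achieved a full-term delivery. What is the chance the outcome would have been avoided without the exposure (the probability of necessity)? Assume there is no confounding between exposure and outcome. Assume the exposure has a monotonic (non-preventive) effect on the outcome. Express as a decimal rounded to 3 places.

PN ≈ 0.443

p₁ = 0.7, p₀ = 0.39.
Under exogeneity and monotonicity, PN = (p₁ − p₀) / p₁.
PN = (0.7 − 0.39) / 0.7 = 0.31 / 0.7 ≈ 0.4429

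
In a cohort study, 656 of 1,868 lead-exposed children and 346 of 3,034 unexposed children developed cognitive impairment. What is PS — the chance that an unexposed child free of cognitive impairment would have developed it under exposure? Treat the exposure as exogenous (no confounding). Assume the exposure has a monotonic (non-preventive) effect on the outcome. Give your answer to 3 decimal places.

PS ≈ 0.268

p₁ = P(outcome | exposed) = 656/1868 = 0.35118
p₀ = P(outcome | unexposed) = 346/3034 = 0.11404
Under exogeneity and monotonicity, PS = (p₁ − p₀) / (1 − p₀).
PS = (0.35118 − 0.11404) / (1 − 0.11404) = 0.23714 / 0.88596 ≈ 0.2677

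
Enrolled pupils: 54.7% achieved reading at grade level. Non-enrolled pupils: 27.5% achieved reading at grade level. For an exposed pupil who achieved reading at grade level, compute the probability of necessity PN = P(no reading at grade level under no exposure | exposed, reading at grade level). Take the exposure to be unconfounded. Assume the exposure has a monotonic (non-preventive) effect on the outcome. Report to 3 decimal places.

p₁ = 0.547, p₀ = 0.275.
Under exogeneity and monotonicity, PN = (p₁ − p₀) / p₁.
PN = (0.547 − 0.275) / 0.547 = 0.272 / 0.547 ≈ 0.4973

PN ≈ 0.497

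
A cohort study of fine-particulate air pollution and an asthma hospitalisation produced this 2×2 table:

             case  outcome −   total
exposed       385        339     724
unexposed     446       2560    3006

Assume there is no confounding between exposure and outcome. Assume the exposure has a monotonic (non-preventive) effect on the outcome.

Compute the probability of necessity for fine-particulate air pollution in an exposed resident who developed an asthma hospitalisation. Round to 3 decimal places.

p₁ = P(outcome | exposed) = 385/724 = 0.53177
p₀ = P(outcome | unexposed) = 446/3006 = 0.14837
Under exogeneity and monotonicity, PN = (p₁ − p₀)/p₁.
PN = (0.53177 − 0.14837) / 0.53177 ≈ 0.7210

PN ≈ 0.721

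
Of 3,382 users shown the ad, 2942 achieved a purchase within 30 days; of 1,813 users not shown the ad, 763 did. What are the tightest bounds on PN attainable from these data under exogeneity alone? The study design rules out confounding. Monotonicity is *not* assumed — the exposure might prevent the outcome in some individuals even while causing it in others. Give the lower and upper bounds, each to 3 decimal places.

p₁ = P(outcome | exposed) = 2942/3382 = 0.8699
p₀ = P(outcome | unexposed) = 763/1813 = 0.42085
Under exogeneity alone the bounds on PN are max{0,(p₁−p₀)/p₁} ≤ PN ≤ min{1,(1−p₀)/p₁}.
  lower = (p₁ − p₀)/p₁ = 0.44905 / 0.8699 ≈ 0.5162
  upper = min{1, (1 − p₀)/p₁} = 0.57915 / 0.8699 ≈ 0.6658

0.516 ≤ PN ≤ 0.666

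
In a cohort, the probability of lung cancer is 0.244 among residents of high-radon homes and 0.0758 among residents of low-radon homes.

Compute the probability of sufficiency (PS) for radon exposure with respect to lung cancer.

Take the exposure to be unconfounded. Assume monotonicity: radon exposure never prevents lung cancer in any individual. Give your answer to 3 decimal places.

Let p₁ = 0.244, p₀ = 0.0758.
Under exogeneity and monotonicity, PS = (p₁ − p₀) / (1 − p₀).
PS = (0.244 − 0.0758) / (1 − 0.0758) = 0.1682 / 0.9242 ≈ 0.1820

PS ≈ 0.182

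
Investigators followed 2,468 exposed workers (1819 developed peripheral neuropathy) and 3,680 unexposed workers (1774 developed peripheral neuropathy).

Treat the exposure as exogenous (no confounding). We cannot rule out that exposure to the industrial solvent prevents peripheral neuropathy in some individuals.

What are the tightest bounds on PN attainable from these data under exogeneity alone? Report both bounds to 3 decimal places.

0.346 ≤ PN ≤ 0.703

p₁ = P(outcome | exposed) = 1819/2468 = 0.73703
p₀ = P(outcome | unexposed) = 1774/3680 = 0.48207
Under exogeneity alone the bounds on PN are max{0,(p₁−p₀)/p₁} ≤ PN ≤ min{1,(1−p₀)/p₁}.
  lower = (p₁ − p₀)/p₁ = 0.25497 / 0.73703 ≈ 0.3459
  upper = min{1, (1 − p₀)/p₁} = 0.51793 / 0.73703 ≈ 0.7027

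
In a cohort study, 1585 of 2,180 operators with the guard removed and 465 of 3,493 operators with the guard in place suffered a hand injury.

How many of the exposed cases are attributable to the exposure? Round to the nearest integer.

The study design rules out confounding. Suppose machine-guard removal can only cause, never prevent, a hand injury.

p₁ = P(outcome | exposed) = 1585/2180 = 0.72706
p₀ = P(outcome | unexposed) = 465/3493 = 0.13312
PN = (p₁ − p₀)/p₁ = (0.72706 − 0.13312) / 0.72706 ≈ 0.81690.
Attributable cases ≈ PN × (exposed cases) = 0.81690 × 1585 ≈ 1294.79.

about 1295 cases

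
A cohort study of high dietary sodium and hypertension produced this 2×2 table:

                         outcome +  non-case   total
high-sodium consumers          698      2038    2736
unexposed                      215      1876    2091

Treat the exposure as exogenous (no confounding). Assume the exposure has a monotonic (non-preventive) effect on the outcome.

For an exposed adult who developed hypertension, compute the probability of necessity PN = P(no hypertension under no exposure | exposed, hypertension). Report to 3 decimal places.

p₁ = P(outcome | exposed) = 698/2736 = 0.25512
p₀ = P(outcome | unexposed) = 215/2091 = 0.10282
Under exogeneity and monotonicity, PN = (p₁ − p₀)/p₁.
PN = (0.25512 − 0.10282) / 0.25512 ≈ 0.5970

PN ≈ 0.597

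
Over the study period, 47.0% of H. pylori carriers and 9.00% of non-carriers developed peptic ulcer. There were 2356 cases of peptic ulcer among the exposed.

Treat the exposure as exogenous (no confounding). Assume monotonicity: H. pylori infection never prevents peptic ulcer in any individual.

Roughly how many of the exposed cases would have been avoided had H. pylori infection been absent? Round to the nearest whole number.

p₁ = 0.47, p₀ = 0.09.
PN = (p₁ − p₀)/p₁ = (0.47 − 0.09) / 0.47 ≈ 0.80851.
Attributable cases ≈ PN × (exposed cases) = 0.80851 × 2356 ≈ 1904.85.

about 1905 cases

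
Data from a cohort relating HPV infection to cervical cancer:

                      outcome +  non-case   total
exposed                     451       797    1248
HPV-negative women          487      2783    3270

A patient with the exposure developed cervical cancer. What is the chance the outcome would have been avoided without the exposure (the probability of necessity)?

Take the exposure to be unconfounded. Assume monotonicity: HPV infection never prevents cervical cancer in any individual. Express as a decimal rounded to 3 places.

p₁ = P(outcome | exposed) = 451/1248 = 0.36138
p₀ = P(outcome | unexposed) = 487/3270 = 0.14893
Under exogeneity and monotonicity, PN = (p₁ − p₀) / p₁.
PN = (0.36138 − 0.14893) / 0.36138 = 0.21245 / 0.36138 ≈ 0.5879

PN ≈ 0.588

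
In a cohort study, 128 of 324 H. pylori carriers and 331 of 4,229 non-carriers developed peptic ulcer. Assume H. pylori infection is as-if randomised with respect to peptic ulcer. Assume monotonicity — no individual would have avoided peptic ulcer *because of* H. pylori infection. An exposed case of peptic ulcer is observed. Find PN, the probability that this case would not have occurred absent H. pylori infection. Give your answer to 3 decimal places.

p₁ = P(outcome | exposed) = 128/324 = 0.39506
p₀ = P(outcome | unexposed) = 331/4229 = 0.078269
Under exogeneity and monotonicity, PN = (p₁ − p₀) / p₁.
PN = (0.39506 − 0.078269) / 0.39506 = 0.31679 / 0.39506 ≈ 0.8019

PN ≈ 0.802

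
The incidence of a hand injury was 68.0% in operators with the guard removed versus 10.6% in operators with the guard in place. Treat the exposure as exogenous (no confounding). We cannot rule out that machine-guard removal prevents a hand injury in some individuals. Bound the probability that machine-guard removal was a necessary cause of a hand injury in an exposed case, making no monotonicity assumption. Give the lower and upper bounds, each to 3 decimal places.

p₁ = 0.68, p₀ = 0.106.
Under exogeneity alone the bounds on PN are max{0,(p₁−p₀)/p₁} ≤ PN ≤ min{1,(1−p₀)/p₁}.
  lower = (p₁ − p₀)/p₁ = 0.574 / 0.68 ≈ 0.8441
  upper = min{1, (1 − p₀)/p₁} = 0.894 / 0.68 ≈ 1.3147 → capped at 1

0.844 ≤ PN ≤ 1.000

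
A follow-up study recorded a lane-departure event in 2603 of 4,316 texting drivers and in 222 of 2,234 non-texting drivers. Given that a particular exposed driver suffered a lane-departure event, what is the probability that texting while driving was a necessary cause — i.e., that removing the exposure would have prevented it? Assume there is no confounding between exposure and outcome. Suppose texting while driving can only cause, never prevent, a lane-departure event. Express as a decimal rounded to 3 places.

PN ≈ 0.835

p₁ = P(outcome | exposed) = 2603/4316 = 0.6031
p₀ = P(outcome | unexposed) = 222/2234 = 0.099373
Under exogeneity and monotonicity, PN = (p₁ − p₀) / p₁.
PN = (0.6031 − 0.099373) / 0.6031 = 0.50373 / 0.6031 ≈ 0.8352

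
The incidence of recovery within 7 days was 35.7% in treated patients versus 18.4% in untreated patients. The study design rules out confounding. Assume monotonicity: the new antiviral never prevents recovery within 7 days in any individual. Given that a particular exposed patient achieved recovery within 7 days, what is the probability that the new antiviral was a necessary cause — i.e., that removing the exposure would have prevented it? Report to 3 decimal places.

p₁ = 0.357, p₀ = 0.184.
Under exogeneity and monotonicity, PN = (p₁ − p₀) / p₁.
PN = (0.357 − 0.184) / 0.357 = 0.173 / 0.357 ≈ 0.4846

PN ≈ 0.485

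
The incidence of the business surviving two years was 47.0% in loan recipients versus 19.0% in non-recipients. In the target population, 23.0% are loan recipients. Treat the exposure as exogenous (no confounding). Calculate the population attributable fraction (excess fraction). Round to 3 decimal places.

PAF ≈ 0.253

p₁ = 0.47, p₀ = 0.19.
Overall risk P(Y=1) = π·p₁ + (1−π)·p₀ = 0.23×0.47 + 0.77×0.19 = 0.2544.
Under exogeneity, PAF = [P(Y=1) − p₀] / P(Y=1).
PAF = (0.2544 − 0.19) / 0.2544 ≈ 0.2531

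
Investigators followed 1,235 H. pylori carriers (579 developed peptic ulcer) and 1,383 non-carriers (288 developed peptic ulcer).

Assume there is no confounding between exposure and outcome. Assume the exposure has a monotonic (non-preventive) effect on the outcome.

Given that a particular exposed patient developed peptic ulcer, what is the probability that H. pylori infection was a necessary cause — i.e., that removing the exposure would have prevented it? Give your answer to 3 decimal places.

p₁ = P(outcome | exposed) = 579/1235 = 0.46883
p₀ = P(outcome | unexposed) = 288/1383 = 0.20824
Under exogeneity and monotonicity, PN = (p₁ − p₀) / p₁.
PN = (0.46883 − 0.20824) / 0.46883 = 0.26058 / 0.46883 ≈ 0.5558

PN ≈ 0.556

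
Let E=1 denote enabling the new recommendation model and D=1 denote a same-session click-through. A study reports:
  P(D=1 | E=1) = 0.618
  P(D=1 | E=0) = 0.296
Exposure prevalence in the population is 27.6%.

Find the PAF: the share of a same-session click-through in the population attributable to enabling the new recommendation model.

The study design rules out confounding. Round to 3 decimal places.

Let p₁ = 0.618, p₀ = 0.296.
Overall risk P(Y=1) = π·p₁ + (1−π)·p₀ = 0.276×0.618 + 0.724×0.296 = 0.38487.
Under exogeneity, PAF = [P(Y=1) − p₀] / P(Y=1).
PAF = (0.38487 − 0.296) / 0.38487 ≈ 0.2309

PAF ≈ 0.231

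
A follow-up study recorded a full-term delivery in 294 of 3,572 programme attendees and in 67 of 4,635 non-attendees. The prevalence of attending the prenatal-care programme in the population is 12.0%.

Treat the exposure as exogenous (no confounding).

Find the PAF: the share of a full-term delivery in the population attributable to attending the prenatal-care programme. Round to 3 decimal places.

p₁ = P(outcome | exposed) = 294/3572 = 0.082307
p₀ = P(outcome | unexposed) = 67/4635 = 0.014455
Overall risk P(Y=1) = π·p₁ + (1−π)·p₀ = 0.12×0.082307 + 0.88×0.014455 = 0.022597.
Under exogeneity, PAF = [P(Y=1) − p₀] / P(Y=1).
PAF = (0.022597 − 0.014455) / 0.022597 ≈ 0.3603

PAF ≈ 0.360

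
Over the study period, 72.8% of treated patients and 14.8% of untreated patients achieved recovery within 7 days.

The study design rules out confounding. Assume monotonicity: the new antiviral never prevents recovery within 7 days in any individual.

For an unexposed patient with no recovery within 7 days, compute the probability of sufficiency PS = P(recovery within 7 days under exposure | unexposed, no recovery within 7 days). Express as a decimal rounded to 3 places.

PS ≈ 0.681

p₁ = 0.728, p₀ = 0.148.
Under exogeneity and monotonicity, PS = (p₁ − p₀) / (1 − p₀).
PS = (0.728 − 0.148) / (1 − 0.148) = 0.58 / 0.852 ≈ 0.6808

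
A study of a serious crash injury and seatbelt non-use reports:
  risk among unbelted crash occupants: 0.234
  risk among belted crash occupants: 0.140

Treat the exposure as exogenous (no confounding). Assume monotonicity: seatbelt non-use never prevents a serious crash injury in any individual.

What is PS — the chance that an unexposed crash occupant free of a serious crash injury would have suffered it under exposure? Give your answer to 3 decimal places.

Let p₁ = 0.234, p₀ = 0.14.
Under exogeneity and monotonicity, PS = (p₁ − p₀) / (1 − p₀).
PS = (0.234 − 0.14) / (1 − 0.14) = 0.094 / 0.86 ≈ 0.1093

PS ≈ 0.109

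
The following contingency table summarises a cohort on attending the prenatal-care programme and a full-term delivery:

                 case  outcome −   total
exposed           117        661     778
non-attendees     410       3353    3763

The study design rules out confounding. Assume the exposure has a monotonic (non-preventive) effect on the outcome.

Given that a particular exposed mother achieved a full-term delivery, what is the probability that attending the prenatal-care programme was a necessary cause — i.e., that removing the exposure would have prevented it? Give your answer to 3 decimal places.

PN ≈ 0.275

p₁ = P(outcome | exposed) = 117/778 = 0.15039
p₀ = P(outcome | unexposed) = 410/3763 = 0.10896
Under exogeneity and monotonicity, PN = (p₁ − p₀)/p₁.
PN = (0.15039 − 0.10896) / 0.15039 ≈ 0.2755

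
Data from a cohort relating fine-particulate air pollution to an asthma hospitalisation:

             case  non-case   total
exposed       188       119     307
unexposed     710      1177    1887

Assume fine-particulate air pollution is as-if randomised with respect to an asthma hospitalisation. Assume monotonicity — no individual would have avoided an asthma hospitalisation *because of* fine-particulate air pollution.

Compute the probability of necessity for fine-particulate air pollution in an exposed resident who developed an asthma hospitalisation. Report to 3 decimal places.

p₁ = P(outcome | exposed) = 188/307 = 0.61238
p₀ = P(outcome | unexposed) = 710/1887 = 0.37626
Under exogeneity and monotonicity, PN = (p₁ − p₀)/p₁.
PN = (0.61238 − 0.37626) / 0.61238 ≈ 0.3856

PN ≈ 0.386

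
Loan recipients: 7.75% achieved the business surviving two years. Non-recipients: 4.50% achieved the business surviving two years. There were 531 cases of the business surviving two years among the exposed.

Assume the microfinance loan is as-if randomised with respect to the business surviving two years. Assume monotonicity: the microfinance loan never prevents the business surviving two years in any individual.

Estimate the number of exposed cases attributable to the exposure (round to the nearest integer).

p₁ = 0.0775, p₀ = 0.045.
PN = (p₁ − p₀)/p₁ = (0.0775 − 0.045) / 0.0775 ≈ 0.41935.
Attributable cases ≈ PN × (exposed cases) = 0.41935 × 531 ≈ 222.68.

about 223 cases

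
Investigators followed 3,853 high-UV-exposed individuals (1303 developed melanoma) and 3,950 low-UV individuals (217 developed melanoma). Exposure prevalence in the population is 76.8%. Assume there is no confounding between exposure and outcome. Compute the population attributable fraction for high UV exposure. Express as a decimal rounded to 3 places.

p₁ = P(outcome | exposed) = 1303/3853 = 0.33818
p₀ = P(outcome | unexposed) = 217/3950 = 0.054937
Overall risk P(Y=1) = π·p₁ + (1−π)·p₀ = 0.768×0.33818 + 0.232×0.054937 = 0.27247.
Under exogeneity, PAF = [P(Y=1) − p₀] / P(Y=1).
PAF = (0.27247 − 0.054937) / 0.27247 ≈ 0.7984

PAF ≈ 0.798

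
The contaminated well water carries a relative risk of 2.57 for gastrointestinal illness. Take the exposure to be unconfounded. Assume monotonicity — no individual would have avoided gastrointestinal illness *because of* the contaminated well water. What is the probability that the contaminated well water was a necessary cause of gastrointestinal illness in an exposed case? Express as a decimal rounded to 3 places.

PN ≈ 0.611

Under exogeneity and monotonicity, PN = (RR − 1) / RR = 1 − 1/RR.
PN = (2.57 − 1) / 2.57 = 1.57 / 2.57 ≈ 0.6109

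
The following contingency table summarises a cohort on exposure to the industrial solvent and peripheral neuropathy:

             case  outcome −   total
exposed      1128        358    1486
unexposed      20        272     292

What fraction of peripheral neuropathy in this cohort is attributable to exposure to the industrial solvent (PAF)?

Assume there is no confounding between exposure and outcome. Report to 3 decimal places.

p₁ = P(outcome | exposed) = 1128/1486 = 0.75908
p₀ = P(outcome | unexposed) = 20/292 = 0.068493
Exposure prevalence π = 1486/1778 = 0.83577; overall risk P(Y=1) = 0.64567.
Under exogeneity, PAF = [P(Y=1) − p₀]/P(Y=1).
PAF = (0.64567 − 0.068493) / 0.64567 ≈ 0.8939

PAF ≈ 0.894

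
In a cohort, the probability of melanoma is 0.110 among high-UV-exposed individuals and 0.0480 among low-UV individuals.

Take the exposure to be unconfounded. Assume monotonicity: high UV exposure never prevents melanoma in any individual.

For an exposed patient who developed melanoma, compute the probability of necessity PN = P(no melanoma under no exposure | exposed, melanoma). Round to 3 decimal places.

Let p₁ = 0.11, p₀ = 0.048.
Under exogeneity and monotonicity, PN = (p₁ − p₀) / p₁.
PN = (0.11 − 0.048) / 0.11 = 0.062 / 0.11 ≈ 0.5636

PN ≈ 0.564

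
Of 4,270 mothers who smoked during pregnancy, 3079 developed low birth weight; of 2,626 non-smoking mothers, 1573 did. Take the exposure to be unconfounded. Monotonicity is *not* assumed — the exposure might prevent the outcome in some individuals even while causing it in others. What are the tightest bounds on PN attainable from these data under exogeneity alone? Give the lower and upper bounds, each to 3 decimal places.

p₁ = P(outcome | exposed) = 3079/4270 = 0.72108
p₀ = P(outcome | unexposed) = 1573/2626 = 0.59901
Under exogeneity alone the bounds on PN are max{0,(p₁−p₀)/p₁} ≤ PN ≤ min{1,(1−p₀)/p₁}.
  lower = (p₁ − p₀)/p₁ = 0.12207 / 0.72108 ≈ 0.1693
  upper = min{1, (1 − p₀)/p₁} = 0.40099 / 0.72108 ≈ 0.5561

0.169 ≤ PN ≤ 0.556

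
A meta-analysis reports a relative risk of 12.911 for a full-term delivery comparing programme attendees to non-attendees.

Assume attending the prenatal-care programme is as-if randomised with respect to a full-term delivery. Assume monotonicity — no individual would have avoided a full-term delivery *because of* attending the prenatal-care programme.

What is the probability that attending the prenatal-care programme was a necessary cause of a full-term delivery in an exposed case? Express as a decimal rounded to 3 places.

PN ≈ 0.923

Under exogeneity and monotonicity, PN = (RR − 1) / RR = 1 − 1/RR.
PN = (12.911 − 1) / 12.911 = 11.91 / 12.911 ≈ 0.9225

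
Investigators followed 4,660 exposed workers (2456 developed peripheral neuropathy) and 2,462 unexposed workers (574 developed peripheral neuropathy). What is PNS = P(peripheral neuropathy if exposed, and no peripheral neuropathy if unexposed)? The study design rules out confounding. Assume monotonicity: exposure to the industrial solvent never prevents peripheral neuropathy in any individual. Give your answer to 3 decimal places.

p₁ = P(outcome | exposed) = 2456/4660 = 0.52704
p₀ = P(outcome | unexposed) = 574/2462 = 0.23314
Under exogeneity and monotonicity, PNS = p₁ − p₀.
PNS = 0.52704 − 0.23314 = 0.29389

PNS ≈ 0.294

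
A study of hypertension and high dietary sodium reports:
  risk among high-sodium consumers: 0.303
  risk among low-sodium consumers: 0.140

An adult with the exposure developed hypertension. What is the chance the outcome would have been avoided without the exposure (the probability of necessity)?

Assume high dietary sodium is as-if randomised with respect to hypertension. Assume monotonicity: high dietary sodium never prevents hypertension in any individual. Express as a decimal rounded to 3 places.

PN ≈ 0.538

Let p₁ = 0.303, p₀ = 0.14.
Under exogeneity and monotonicity, PN = (p₁ − p₀) / p₁.
PN = (0.303 − 0.14) / 0.303 = 0.163 / 0.303 ≈ 0.5380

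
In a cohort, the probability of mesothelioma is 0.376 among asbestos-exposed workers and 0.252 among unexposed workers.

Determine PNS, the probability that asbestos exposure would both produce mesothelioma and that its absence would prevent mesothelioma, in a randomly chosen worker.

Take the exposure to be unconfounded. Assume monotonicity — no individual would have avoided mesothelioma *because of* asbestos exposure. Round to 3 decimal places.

Let p₁ = 0.376, p₀ = 0.252.
Under exogeneity and monotonicity, PNS = p₁ − p₀.
PNS = 0.376 − 0.252 = 0.124

PNS ≈ 0.124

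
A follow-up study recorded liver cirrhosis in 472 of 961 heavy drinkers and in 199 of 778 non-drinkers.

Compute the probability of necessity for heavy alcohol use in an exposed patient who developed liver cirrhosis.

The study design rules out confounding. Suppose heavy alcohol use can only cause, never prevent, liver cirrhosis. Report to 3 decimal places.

PN ≈ 0.479

p₁ = P(outcome | exposed) = 472/961 = 0.49116
p₀ = P(outcome | unexposed) = 199/778 = 0.25578
Under exogeneity and monotonicity, PN = (p₁ − p₀) / p₁.
PN = (0.49116 − 0.25578) / 0.49116 = 0.23537 / 0.49116 ≈ 0.4792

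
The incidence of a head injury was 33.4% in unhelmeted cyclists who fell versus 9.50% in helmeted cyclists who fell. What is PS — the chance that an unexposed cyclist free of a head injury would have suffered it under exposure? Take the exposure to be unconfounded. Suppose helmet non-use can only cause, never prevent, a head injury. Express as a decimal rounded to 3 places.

PS ≈ 0.264

p₁ = 0.334, p₀ = 0.095.
Under exogeneity and monotonicity, PS = (p₁ − p₀) / (1 − p₀).
PS = (0.334 − 0.095) / (1 − 0.095) = 0.239 / 0.905 ≈ 0.2641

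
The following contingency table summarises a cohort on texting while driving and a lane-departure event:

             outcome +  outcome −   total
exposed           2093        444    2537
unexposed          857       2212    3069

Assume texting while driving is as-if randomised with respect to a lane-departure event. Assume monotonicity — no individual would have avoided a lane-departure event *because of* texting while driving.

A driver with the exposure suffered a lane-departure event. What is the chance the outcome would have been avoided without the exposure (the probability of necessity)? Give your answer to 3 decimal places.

p₁ = P(outcome | exposed) = 2093/2537 = 0.82499
p₀ = P(outcome | unexposed) = 857/3069 = 0.27924
Under exogeneity and monotonicity, PN = (p₁ − p₀)/p₁.
PN = (0.82499 − 0.27924) / 0.82499 ≈ 0.6615

PN ≈ 0.662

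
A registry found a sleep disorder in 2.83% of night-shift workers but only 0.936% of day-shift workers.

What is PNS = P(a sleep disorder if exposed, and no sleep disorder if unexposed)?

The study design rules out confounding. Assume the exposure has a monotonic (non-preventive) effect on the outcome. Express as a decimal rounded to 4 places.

p₁ = 0.0283, p₀ = 0.00936.
Under exogeneity and monotonicity, PNS = p₁ − p₀.
PNS = 0.0283 − 0.00936 = 0.01894

PNS ≈ 0.0189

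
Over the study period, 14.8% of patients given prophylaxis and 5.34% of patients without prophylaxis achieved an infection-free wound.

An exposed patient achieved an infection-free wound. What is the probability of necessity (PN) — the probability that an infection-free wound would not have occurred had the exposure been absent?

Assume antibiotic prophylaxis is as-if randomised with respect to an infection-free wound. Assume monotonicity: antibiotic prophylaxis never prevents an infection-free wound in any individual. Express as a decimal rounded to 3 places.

p₁ = 0.148, p₀ = 0.0534.
Under exogeneity and monotonicity, PN = (p₁ − p₀) / p₁.
PN = (0.148 − 0.0534) / 0.148 = 0.0946 / 0.148 ≈ 0.6392

PN ≈ 0.639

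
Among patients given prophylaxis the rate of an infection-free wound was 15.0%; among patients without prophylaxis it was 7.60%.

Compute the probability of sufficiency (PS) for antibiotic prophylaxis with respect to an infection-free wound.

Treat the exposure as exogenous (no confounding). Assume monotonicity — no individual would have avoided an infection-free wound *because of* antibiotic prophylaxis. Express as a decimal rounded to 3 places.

PS ≈ 0.080

p₁ = 0.15, p₀ = 0.076.
Under exogeneity and monotonicity, PS = (p₁ − p₀) / (1 − p₀).
PS = (0.15 − 0.076) / (1 − 0.076) = 0.074 / 0.924 ≈ 0.0801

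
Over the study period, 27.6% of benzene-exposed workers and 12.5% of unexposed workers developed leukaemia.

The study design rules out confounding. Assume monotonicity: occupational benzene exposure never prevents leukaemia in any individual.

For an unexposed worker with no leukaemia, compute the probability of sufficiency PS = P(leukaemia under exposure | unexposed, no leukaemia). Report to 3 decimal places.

p₁ = 0.276, p₀ = 0.125.
Under exogeneity and monotonicity, PS = (p₁ − p₀) / (1 − p₀).
PS = (0.276 − 0.125) / (1 − 0.125) = 0.151 / 0.875 ≈ 0.1726

PS ≈ 0.173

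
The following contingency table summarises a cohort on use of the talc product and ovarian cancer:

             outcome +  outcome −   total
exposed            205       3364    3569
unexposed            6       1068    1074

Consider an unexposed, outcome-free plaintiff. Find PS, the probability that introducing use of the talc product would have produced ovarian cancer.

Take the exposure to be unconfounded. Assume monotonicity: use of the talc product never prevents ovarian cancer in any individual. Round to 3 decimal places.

PS ≈ 0.052

p₁ = P(outcome | exposed) = 205/3569 = 0.057439
p₀ = P(outcome | unexposed) = 6/1074 = 0.0055866
Under exogeneity and monotonicity, PS = (p₁ − p₀)/(1 − p₀).
PS = (0.057439 − 0.0055866) / 0.99441 ≈ 0.0521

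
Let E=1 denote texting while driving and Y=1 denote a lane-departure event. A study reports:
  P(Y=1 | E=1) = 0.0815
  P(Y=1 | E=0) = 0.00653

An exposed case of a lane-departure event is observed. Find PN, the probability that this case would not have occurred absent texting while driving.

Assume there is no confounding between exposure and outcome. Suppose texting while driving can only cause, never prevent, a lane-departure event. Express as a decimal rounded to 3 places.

Let p₁ = 0.0815, p₀ = 0.00653.
Under exogeneity and monotonicity, PN = (p₁ − p₀) / p₁.
PN = (0.0815 − 0.00653) / 0.0815 = 0.07497 / 0.0815 ≈ 0.9199

PN ≈ 0.920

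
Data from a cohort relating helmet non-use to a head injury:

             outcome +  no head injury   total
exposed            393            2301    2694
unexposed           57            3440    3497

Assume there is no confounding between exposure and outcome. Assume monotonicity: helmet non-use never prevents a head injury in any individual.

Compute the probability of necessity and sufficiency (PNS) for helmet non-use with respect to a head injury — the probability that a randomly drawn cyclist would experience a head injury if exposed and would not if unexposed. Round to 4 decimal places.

PNS ≈ 0.1296

p₁ = P(outcome | exposed) = 393/2694 = 0.14588
p₀ = P(outcome | unexposed) = 57/3497 = 0.0163
Under exogeneity and monotonicity, PNS = p₁ − p₀.
PNS = 0.14588 − 0.0163 = 0.12958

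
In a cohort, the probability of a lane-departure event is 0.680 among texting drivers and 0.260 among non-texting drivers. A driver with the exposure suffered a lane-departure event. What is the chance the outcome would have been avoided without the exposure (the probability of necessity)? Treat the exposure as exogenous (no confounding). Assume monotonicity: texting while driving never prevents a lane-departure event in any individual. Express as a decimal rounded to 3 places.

Let p₁ = 0.68, p₀ = 0.26.
Under exogeneity and monotonicity, PN = (p₁ − p₀) / p₁.
PN = (0.68 − 0.26) / 0.68 = 0.42 / 0.68 ≈ 0.6176

PN ≈ 0.618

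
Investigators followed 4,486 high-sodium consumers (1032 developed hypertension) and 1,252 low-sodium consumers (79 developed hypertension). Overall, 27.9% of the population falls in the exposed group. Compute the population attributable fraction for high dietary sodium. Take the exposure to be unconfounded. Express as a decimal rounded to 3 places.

p₁ = P(outcome | exposed) = 1032/4486 = 0.23005
p₀ = P(outcome | unexposed) = 79/1252 = 0.063099
Overall risk P(Y=1) = π·p₁ + (1−π)·p₀ = 0.279×0.23005 + 0.721×0.063099 = 0.10968.
Under exogeneity, PAF = [P(Y=1) − p₀] / P(Y=1).
PAF = (0.10968 − 0.063099) / 0.10968 ≈ 0.4247

PAF ≈ 0.425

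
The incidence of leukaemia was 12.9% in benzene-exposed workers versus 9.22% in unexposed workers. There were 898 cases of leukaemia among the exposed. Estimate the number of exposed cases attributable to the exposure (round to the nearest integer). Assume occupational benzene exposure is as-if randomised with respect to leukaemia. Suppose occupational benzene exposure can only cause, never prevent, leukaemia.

p₁ = 0.129, p₀ = 0.0922.
PN = (p₁ − p₀)/p₁ = (0.129 − 0.0922) / 0.129 ≈ 0.28527.
Attributable cases ≈ PN × (exposed cases) = 0.28527 × 898 ≈ 256.17.

about 256 cases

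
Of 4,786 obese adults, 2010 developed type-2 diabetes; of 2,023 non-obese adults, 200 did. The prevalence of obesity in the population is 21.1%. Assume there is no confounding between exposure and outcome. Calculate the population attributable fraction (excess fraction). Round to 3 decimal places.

p₁ = P(outcome | exposed) = 2010/4786 = 0.41997
p₀ = P(outcome | unexposed) = 200/2023 = 0.098863
Overall risk P(Y=1) = π·p₁ + (1−π)·p₀ = 0.211×0.41997 + 0.789×0.098863 = 0.16662.
Under exogeneity, PAF = [P(Y=1) − p₀] / P(Y=1).
PAF = (0.16662 − 0.098863) / 0.16662 ≈ 0.4066

PAF ≈ 0.407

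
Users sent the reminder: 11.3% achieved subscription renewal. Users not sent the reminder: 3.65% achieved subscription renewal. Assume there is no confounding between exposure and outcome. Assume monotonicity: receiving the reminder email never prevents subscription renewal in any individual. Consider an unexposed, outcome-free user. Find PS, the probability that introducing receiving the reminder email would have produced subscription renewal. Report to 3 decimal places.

p₁ = 0.113, p₀ = 0.0365.
Under exogeneity and monotonicity, PS = (p₁ − p₀) / (1 − p₀).
PS = (0.113 − 0.0365) / (1 − 0.0365) = 0.0765 / 0.9635 ≈ 0.0794

PS ≈ 0.079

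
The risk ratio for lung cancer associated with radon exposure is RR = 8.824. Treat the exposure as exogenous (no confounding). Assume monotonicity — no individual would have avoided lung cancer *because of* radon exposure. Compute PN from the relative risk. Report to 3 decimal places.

PN ≈ 0.887

Under exogeneity and monotonicity, PN = (RR − 1) / RR = 1 − 1/RR.
PN = (8.824 − 1) / 8.824 = 7.824 / 8.824 ≈ 0.8867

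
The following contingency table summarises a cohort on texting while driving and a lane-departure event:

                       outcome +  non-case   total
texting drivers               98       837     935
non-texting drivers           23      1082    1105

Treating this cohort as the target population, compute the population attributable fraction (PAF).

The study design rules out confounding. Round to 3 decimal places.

p₁ = P(outcome | exposed) = 98/935 = 0.10481
p₀ = P(outcome | unexposed) = 23/1105 = 0.020814
Exposure prevalence π = 935/2040 = 0.45833; overall risk P(Y=1) = 0.059314.
Under exogeneity, PAF = [P(Y=1) − p₀]/P(Y=1).
PAF = (0.059314 − 0.020814) / 0.059314 ≈ 0.6491

PAF ≈ 0.649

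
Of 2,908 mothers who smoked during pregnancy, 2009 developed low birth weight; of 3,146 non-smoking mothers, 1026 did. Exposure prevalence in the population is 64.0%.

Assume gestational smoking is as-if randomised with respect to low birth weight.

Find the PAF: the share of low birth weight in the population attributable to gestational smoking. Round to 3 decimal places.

PAF ≈ 0.417

p₁ = P(outcome | exposed) = 2009/2908 = 0.69085
p₀ = P(outcome | unexposed) = 1026/3146 = 0.32613
Overall risk P(Y=1) = π·p₁ + (1−π)·p₀ = 0.64×0.69085 + 0.36×0.32613 = 0.55955.
Under exogeneity, PAF = [P(Y=1) − p₀] / P(Y=1).
PAF = (0.55955 − 0.32613) / 0.55955 ≈ 0.4172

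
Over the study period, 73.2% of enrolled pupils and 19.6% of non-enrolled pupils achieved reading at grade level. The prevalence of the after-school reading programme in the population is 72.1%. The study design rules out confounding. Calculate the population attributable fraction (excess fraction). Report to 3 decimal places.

p₁ = 0.732, p₀ = 0.196.
Overall risk P(Y=1) = π·p₁ + (1−π)·p₀ = 0.721×0.732 + 0.279×0.196 = 0.58246.
Under exogeneity, PAF = [P(Y=1) − p₀] / P(Y=1).
PAF = (0.58246 − 0.196) / 0.58246 ≈ 0.6635

PAF ≈ 0.663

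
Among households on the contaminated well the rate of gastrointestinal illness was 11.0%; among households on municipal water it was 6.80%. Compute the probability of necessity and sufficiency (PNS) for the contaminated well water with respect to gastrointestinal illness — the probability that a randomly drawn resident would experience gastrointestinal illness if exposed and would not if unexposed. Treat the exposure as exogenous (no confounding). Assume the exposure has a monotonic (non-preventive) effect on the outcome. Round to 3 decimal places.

p₁ = 0.11, p₀ = 0.068.
Under exogeneity and monotonicity, PNS = p₁ − p₀.
PNS = 0.11 − 0.068 = 0.042

PNS ≈ 0.042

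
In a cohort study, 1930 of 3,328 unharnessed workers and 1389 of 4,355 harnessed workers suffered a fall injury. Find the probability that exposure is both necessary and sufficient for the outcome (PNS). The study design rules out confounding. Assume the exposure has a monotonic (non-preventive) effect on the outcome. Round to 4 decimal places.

PNS ≈ 0.2610

p₁ = P(outcome | exposed) = 1930/3328 = 0.57993
p₀ = P(outcome | unexposed) = 1389/4355 = 0.31894
Under exogeneity and monotonicity, PNS = p₁ − p₀.
PNS = 0.57993 − 0.31894 = 0.26098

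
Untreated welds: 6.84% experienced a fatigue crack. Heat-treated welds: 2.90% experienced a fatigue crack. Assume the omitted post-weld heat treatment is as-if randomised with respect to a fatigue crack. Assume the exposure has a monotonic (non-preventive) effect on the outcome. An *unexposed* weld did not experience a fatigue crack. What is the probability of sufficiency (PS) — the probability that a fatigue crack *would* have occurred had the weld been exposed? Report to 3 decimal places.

PS ≈ 0.041

p₁ = 0.0684, p₀ = 0.029.
Under exogeneity and monotonicity, PS = (p₁ − p₀) / (1 − p₀).
PS = (0.0684 − 0.029) / (1 − 0.029) = 0.0394 / 0.971 ≈ 0.0406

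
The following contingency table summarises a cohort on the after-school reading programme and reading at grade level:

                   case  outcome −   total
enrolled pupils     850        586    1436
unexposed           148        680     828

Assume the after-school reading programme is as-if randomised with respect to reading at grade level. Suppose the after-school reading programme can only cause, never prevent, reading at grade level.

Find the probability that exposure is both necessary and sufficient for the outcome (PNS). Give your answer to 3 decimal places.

p₁ = P(outcome | exposed) = 850/1436 = 0.59192
p₀ = P(outcome | unexposed) = 148/828 = 0.17874
Under exogeneity and monotonicity, PNS = p₁ − p₀.
PNS = 0.59192 − 0.17874 = 0.41318

PNS ≈ 0.413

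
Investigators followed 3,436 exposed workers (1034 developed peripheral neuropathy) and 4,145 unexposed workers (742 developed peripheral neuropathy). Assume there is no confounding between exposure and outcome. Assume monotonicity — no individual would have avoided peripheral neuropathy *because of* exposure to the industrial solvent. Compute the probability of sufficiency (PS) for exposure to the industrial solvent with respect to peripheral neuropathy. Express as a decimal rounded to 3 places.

p₁ = P(outcome | exposed) = 1034/3436 = 0.30093
p₀ = P(outcome | unexposed) = 742/4145 = 0.17901
Under exogeneity and monotonicity, PS = (p₁ − p₀) / (1 − p₀).
PS = (0.30093 − 0.17901) / (1 − 0.17901) = 0.12192 / 0.82099 ≈ 0.1485

PS ≈ 0.149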